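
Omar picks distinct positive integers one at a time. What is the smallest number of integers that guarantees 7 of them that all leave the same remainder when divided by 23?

139

The 23 residue classes mod 23 are the pigeonholes.
With 138 integers one could put 6 in each residue class and have no class reach 7.
The 139th integer pushes some class to 7, so 23·6 + 1 = 139.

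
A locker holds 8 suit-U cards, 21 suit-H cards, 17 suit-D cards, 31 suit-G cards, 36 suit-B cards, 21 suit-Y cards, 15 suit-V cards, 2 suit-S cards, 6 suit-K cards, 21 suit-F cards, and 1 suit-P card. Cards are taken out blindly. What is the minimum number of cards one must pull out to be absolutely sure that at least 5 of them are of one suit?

An adversary could hand out at most 4 cards per suit (suit-S, suit-P run out sooner): 4 + 4 + 4 + 4 + 4 + 4 + 4 + 2 + 4 + 4 + 1 = 39 cards and still no suit has 5.
By pigeonhole, one more card lands in a suit already at 4, so 40 draws are enough and 39 are not.

40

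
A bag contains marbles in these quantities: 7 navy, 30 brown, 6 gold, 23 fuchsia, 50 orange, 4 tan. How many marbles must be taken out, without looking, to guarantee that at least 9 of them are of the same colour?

42

By the pigeonhole principle, put each drawn marble into a box by colour. The largest draw with every box below 9 takes min(count, 8) from each colour; colours with fewer than 8 contribute all they have.
Σ min(cᵢ, 8) = 7 + 8 + 6 + 8 + 8 + 4 = 41.
Draw number 41 + 1 = 42 must push one box to 9.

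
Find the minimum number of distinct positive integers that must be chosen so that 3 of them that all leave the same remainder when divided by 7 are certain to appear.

By the pigeonhole principle, the 7 residue classes mod 7 are the pigeonholes.
With 14 integers one could put 2 in each residue class and have no class reach 3.
The 15th integer pushes some class to 3, so 7·2 + 1 = 15.

15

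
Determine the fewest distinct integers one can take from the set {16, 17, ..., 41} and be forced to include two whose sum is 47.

19

Group the elements by complementary pair {x, 47−x}: {16,31}, {17,30}, {18,29}, …, giving 8 two-element pairs and 10 integers whose partner 47−x falls outside [16,41].
By pigeonhole, treating each of those 18 groups as a pigeonhole, one can pick one integer per group — 18 integers — with no two summing to 47.
The 19th integer lands in an occupied pair, forcing a sum of 47.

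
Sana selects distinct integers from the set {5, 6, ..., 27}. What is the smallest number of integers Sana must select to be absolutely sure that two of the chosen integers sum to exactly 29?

A set avoiding the sum 29 can contain at most one of each pair {x, 29−x}, plus the 3 elements whose complement lies outside the range.
The integers 15, …, 27 (13 of them) are such a set: any two sum to at least 15+16 = 31 > 29.
Any 14th integer completes one of the 10 pairs, so 14 choices force a sum of 29.

14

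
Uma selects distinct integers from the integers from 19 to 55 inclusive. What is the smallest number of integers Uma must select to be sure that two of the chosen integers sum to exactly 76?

21

Two chosen integers sum to 76 exactly when both halves of some pair {x, 76−x} with 21 ≤ x ≤ 76−x ≤ 55 are chosen — 17 such pairs.
The remaining 3 elements (those with no distinct partner in range) can never complete a 76-sum, so the worst case takes all of them and one from each pair: 3 + 17 = 20.
Pigeonhole: the 21st integer has to be the second member of some pair, so 20 + 1 = 21.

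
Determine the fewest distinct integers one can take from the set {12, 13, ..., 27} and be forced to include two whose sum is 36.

Group the elements by complementary pair {x, 36−x}: {12,24}, {13,23}, {14,22}, …, giving 6 two-element pairs, the single value 18 (it cannot pair with itself since the integers are distinct), and 3 integers whose partner 36−x falls outside [12,27].
By the pigeonhole principle, treating each of those 10 groups as a pigeonhole, one can pick one integer per group — 10 integers — with no two summing to 36.
The 11th integer lands in an occupied pair, forcing a sum of 36.

11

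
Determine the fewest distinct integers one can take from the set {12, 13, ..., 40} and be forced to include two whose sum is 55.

A set avoiding the sum 55 can contain at most one of each pair {x, 55−x}, plus the 3 elements whose complement lies outside the range.
The integers 12, …, 27 (16 of them) are such a set: any two sum to at least 12+13 = 25 and at most 26+27 = 53 < 55.
Any 17th integer completes one of the 13 pairs, so 17 choices force a sum of 55.

17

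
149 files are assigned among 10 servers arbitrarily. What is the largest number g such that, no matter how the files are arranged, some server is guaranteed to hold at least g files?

15

The 10 servers are the holes and the 149 files are the pigeons.
If every server held at most 14 files, the total would be at most 10 × 14 = 140, which is less than 149.
So some server holds at least ⌈149/10⌉ = 15 files.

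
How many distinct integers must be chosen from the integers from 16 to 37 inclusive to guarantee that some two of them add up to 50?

Group the elements by complementary pair {x, 50−x}: {16,34}, {17,33}, {18,32}, …, giving 9 two-element pairs, the single value 25 (it cannot pair with itself since the integers are distinct), and 3 integers whose partner 50−x falls outside [16,37].
Pigeonhole: treating each of those 13 groups as a pigeonhole, one can pick one integer per group — 13 integers — with no two summing to 50.
The 14th integer lands in an occupied pair, forcing a sum of 50.

14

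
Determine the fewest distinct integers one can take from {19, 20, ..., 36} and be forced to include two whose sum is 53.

11

Two chosen integers sum to 53 exactly when both halves of some pair {x, 53−x} with 19 ≤ x ≤ 53−x ≤ 34 are chosen — 8 such pairs.
The remaining 2 elements (those with no distinct partner in range) can never complete a 53-sum, so the worst case takes all of them and one from each pair: 2 + 8 = 10.
The 11th integer has to be the second member of some pair, so 10 + 1 = 11.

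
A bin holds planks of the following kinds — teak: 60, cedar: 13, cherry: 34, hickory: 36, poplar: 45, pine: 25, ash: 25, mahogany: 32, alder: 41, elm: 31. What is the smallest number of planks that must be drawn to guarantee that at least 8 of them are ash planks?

In the worst case for collecting ash planks, every non-ash plank comes out first.
There are 60 + 13 + 34 + 36 + 45 + 25 + 32 + 41 + 31 = 317 non-ash planks altogether.
After those, each further plank must be ash, so 317 + 8 = 325 draws guarantee 8 ash planks.

325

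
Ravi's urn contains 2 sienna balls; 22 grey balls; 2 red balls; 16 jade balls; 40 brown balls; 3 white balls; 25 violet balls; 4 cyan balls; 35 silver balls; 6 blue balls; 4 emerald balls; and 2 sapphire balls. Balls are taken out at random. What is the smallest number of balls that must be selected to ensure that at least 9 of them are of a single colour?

Put each drawn ball into a box by colour. The largest draw with every box below 9 takes min(count, 8) from each colour; colours with fewer than 8 contribute all they have.
Σ min(cᵢ, 8) = 2 + 8 + 2 + 8 + 8 + 3 + 8 + 4 + 8 + 6 + 4 + 2 = 63.
Draw number 63 + 1 = 64 must push one box to 9.

64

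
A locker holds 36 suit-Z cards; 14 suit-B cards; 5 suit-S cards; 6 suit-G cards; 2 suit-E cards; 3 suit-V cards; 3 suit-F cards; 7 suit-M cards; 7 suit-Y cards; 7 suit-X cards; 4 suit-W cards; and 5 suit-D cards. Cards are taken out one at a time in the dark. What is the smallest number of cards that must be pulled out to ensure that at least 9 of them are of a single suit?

An adversary could hand out at most 8 cards per suit (10 suits run out sooner): 8 + 8 + 5 + 6 + 2 + 3 + 3 + 7 + 7 + 7 + 4 + 5 = 65 cards and still no suit has 9.
One more card lands in a suit already at 8, so 66 draws are enough and 65 are not.

66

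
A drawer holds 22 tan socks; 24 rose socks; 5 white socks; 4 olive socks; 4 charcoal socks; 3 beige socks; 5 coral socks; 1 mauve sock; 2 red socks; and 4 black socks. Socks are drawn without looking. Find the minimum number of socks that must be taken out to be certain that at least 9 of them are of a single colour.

45

An adversary could hand out at most 8 socks per colour (8 colours run out sooner): 8 + 8 + 5 + 4 + 4 + 3 + 5 + 1 + 2 + 4 = 44 socks and still no colour has 9.
By the pigeonhole principle, one more sock lands in a colour already at 8, so 45 draws are enough and 44 are not.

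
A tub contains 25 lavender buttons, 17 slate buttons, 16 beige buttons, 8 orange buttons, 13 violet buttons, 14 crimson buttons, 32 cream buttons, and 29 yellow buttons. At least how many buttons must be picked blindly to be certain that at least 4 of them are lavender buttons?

133

In the worst case for collecting lavender buttons, every non-lavender button comes out first.
There are 17 + 16 + 8 + 13 + 14 + 32 + 29 = 129 non-lavender buttons altogether.
After those, each further button must be lavender, so 129 + 4 = 133 draws guarantee 4 lavender buttons.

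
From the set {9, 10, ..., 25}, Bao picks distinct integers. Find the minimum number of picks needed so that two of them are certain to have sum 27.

13

Two chosen integers sum to 27 exactly when both halves of some pair {x, 27−x} with 9 ≤ x ≤ 27−x ≤ 18 are chosen — 5 such pairs.
The remaining 7 elements (those with no distinct partner in range) can never complete a 27-sum, so the worst case takes all of them and one from each pair: 7 + 5 = 12.
By pigeonhole, the 13th integer has to be the second member of some pair, so 12 + 1 = 13.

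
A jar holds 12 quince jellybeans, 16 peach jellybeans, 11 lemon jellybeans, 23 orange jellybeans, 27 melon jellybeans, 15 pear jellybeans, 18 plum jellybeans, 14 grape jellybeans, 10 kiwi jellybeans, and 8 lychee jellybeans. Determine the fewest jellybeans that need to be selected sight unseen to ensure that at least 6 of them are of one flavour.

51

Put each drawn jellybean into a box by flavour. The largest draw with every box below 6 takes min(count, 5) from each flavour.
Σ min(cᵢ, 5) = 5 + 5 + 5 + 5 + 5 + 5 + 5 + 5 + 5 + 5 = 50.
Draw number 50 + 1 = 51 must push one box to 6.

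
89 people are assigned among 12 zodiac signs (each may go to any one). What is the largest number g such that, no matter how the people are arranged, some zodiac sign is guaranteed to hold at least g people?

8

The 12 zodiac signs are the holes and the 89 people are the pigeons.
If every zodiac sign held at most 7 people, the total would be at most 12 × 7 = 84, which is less than 89.
So some zodiac sign holds at least ⌈89/12⌉ = 8 people.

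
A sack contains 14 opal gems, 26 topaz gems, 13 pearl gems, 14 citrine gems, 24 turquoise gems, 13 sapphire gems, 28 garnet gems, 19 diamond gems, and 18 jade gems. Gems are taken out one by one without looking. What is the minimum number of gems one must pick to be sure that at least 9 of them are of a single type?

An adversary could hand out at most 8 gems per type: 8 + 8 + 8 + 8 + 8 + 8 + 8 + 8 + 8 = 72 gems and still no type has 9.
One more gem lands in a type already at 8, so 73 draws are enough and 72 are not.

73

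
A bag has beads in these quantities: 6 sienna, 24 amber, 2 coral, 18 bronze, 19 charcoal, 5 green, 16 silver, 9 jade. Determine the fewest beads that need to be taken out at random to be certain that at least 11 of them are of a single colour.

63

Put each drawn bead into a box by colour. The largest draw with every box below 11 takes min(count, 10) from each colour; colours with fewer than 10 contribute all they have.
Σ min(cᵢ, 10) = 6 + 10 + 2 + 10 + 10 + 5 + 10 + 9 = 62.
Draw number 62 + 1 = 63 must push one box to 11.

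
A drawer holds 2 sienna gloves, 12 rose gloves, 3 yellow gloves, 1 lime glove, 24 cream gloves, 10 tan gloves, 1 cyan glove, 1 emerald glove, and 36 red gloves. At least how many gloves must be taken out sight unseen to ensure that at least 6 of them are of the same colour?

29

By the pigeonhole principle, put each drawn glove into a box by colour. The largest draw with every box below 6 takes min(count, 5) from each colour; colours with fewer than 5 contribute all they have.
Σ min(cᵢ, 5) = 2 + 5 + 3 + 1 + 5 + 5 + 1 + 1 + 5 = 28.
Draw number 28 + 1 = 29 must push one box to 6.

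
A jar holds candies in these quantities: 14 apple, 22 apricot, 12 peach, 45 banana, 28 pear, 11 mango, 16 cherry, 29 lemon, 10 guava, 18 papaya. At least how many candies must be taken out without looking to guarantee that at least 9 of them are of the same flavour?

81

An adversary could hand out at most 8 candies per flavour: 8 + 8 + 8 + 8 + 8 + 8 + 8 + 8 + 8 + 8 = 80 candies and still no flavour has 9.
One more candy lands in a flavour already at 8, so 81 draws are enough and 80 are not.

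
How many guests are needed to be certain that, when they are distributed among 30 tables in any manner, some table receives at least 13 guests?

361

With 360 guests one could put exactly 12 in each of the 30 tables, and no table would reach 13.
By the pigeonhole principle, one more guest must land in a table that already has 12, giving it 13.
So 30 × 12 + 1 = 361 guests are required.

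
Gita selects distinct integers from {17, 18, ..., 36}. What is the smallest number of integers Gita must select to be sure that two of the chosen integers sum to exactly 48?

A set avoiding the sum 48 can contain at most one of each pair {x, 48−x}, plus the 6 elements whose complement lies outside the range or equal to its own complement.
The integers 24, …, 36 (13 of them) are such a set: any two sum to at least 24+25 = 49 > 48.
Any 14th integer completes one of the 7 pairs, so 14 choices force a sum of 48.

14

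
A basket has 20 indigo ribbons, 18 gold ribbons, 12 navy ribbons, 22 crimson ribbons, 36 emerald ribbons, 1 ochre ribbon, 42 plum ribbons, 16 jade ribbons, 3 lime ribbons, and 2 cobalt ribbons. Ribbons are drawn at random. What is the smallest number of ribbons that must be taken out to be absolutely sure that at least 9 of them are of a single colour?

63

An adversary could hand out at most 8 ribbons per colour (ochre, lime, cobalt run out sooner): 8 + 8 + 8 + 8 + 8 + 1 + 8 + 8 + 3 + 2 = 62 ribbons and still no colour has 9.
One more ribbon lands in a colour already at 8, so 63 draws are enough and 62 are not.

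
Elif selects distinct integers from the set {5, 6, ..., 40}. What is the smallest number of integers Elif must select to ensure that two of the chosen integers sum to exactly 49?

21

Group the elements by complementary pair {x, 49−x}: {9,40}, {10,39}, {11,38}, …, giving 16 two-element pairs and 4 integers whose partner 49−x falls outside [5,40].
Treating each of those 20 groups as a pigeonhole, one can pick one integer per group — 20 integers — with no two summing to 49.
The 21st integer lands in an occupied pair, forcing a sum of 49.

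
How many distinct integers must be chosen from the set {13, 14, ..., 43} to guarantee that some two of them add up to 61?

19

A set avoiding the sum 61 can contain at most one of each pair {x, 61−x}, plus the 5 elements whose complement lies outside the range.
The integers 13, …, 30 (18 of them) are such a set: any two sum to at least 13+14 = 27 and at most 29+30 = 59 < 61.
Pigeonhole: any 19th integer completes one of the 13 pairs, so 19 choices force a sum of 61.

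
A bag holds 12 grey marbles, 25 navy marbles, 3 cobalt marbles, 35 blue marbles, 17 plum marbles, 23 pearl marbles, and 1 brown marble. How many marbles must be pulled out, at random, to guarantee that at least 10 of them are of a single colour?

By pigeonhole, put each drawn marble into a box by colour. The largest draw with every box below 10 takes min(count, 9) from each colour; colours with fewer than 9 contribute all they have.
Σ min(cᵢ, 9) = 9 + 9 + 3 + 9 + 9 + 9 + 1 = 49.
Draw number 49 + 1 = 50 must push one box to 10.

50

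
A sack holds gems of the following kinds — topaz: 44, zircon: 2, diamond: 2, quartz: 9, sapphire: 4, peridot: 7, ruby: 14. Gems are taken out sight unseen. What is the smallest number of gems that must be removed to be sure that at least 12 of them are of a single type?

By pigeonhole, the 7 types are the holes; the gems drawn are the pigeons.
To avoid 12 of any one type, the worst case takes at most 11 of each type, or every gem of a type that has fewer than 11.
That gives 11 + 2 + 2 + 9 + 4 + 7 + 11 = 46 gems with no type reaching 12.
The next gem forces some type to 12, so 46 + 1 = 47.

47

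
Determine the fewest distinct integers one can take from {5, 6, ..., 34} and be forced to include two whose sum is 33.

19

Two chosen integers sum to 33 exactly when both halves of some pair {x, 33−x} with 5 ≤ x ≤ 33−x ≤ 28 are chosen — 12 such pairs.
The remaining 6 elements (those with no distinct partner in range) can never complete a 33-sum, so the worst case takes all of them and one from each pair: 6 + 12 = 18.
By pigeonhole, the 19th integer has to be the second member of some pair, so 18 + 1 = 19.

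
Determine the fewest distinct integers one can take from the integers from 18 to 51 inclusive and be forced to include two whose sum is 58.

24

A set avoiding the sum 58 can contain at most one of each pair {x, 58−x}, plus the 12 elements whose complement lies outside the range or equal to its own complement.
The integers 29, …, 51 (23 of them) are such a set: any two sum to at least 29+30 = 59 > 58.
Any 24th integer completes one of the 11 pairs, so 24 choices force a sum of 58.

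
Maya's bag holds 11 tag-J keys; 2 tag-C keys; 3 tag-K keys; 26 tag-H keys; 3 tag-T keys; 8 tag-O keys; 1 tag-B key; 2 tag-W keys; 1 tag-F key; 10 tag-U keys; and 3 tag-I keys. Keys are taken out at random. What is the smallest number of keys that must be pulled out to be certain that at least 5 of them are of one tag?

32

The 11 tags are the holes; the keys drawn are the pigeons.
To avoid 5 of any one tag, the worst case takes at most 4 of each tag, or every key of a tag that has fewer than 4.
That gives 4 + 2 + 3 + 4 + 3 + 4 + 1 + 2 + 1 + 4 + 3 = 31 keys with no tag reaching 5.
The next key forces some tag to 5, so 31 + 1 = 32.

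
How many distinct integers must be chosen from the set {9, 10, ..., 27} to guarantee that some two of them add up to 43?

Two chosen integers sum to 43 exactly when both halves of some pair {x, 43−x} with 16 ≤ x ≤ 43−x ≤ 27 are chosen — 6 such pairs.
The remaining 7 elements (those with no distinct partner in range) can never complete a 43-sum, so the worst case takes all of them and one from each pair: 7 + 6 = 13.
By the pigeonhole principle, the 14th integer has to be the second member of some pair, so 13 + 1 = 14.

14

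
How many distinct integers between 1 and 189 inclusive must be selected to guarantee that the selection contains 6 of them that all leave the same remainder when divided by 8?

The 8 residue classes mod 8 are the pigeonholes.
With 40 integers one could put 5 in each residue class and have no class reach 6.
The 41st integer pushes some class to 6, so 8·5 + 1 = 41.

41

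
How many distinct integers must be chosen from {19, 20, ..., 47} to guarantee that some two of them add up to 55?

21

Two chosen integers sum to 55 exactly when both halves of some pair {x, 55−x} with 19 ≤ x ≤ 55−x ≤ 36 are chosen — 9 such pairs.
The remaining 11 elements (those with no distinct partner in range) can never complete a 55-sum, so the worst case takes all of them and one from each pair: 11 + 9 = 20.
Pigeonhole: the 21st integer has to be the second member of some pair, so 20 + 1 = 21.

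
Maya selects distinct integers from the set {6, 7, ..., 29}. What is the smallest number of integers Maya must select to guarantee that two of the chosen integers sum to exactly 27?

A set avoiding the sum 27 can contain at most one of each pair {x, 27−x}, plus the 8 elements whose complement lies outside the range.
The integers 14, …, 29 (16 of them) are such a set: any two sum to at least 14+15 = 29 > 27.
Any 17th integer completes one of the 8 pairs, so 17 choices force a sum of 27.

17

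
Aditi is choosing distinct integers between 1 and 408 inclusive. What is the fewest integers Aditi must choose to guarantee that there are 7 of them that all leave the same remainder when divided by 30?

The 30 residue classes mod 30 are the pigeonholes.
With 180 integers one could put 6 in each residue class and have no class reach 7.
The 181st integer pushes some class to 7, so 30·6 + 1 = 181.

181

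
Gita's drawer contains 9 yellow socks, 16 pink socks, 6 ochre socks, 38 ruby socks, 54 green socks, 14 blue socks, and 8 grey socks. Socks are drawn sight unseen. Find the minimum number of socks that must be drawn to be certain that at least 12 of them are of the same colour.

68

Put each drawn sock into a box by colour. The largest draw with every box below 12 takes min(count, 11) from each colour; colours with fewer than 11 contribute all they have.
Σ min(cᵢ, 11) = 9 + 11 + 6 + 11 + 11 + 11 + 8 = 67.
Draw number 67 + 1 = 68 must push one box to 12.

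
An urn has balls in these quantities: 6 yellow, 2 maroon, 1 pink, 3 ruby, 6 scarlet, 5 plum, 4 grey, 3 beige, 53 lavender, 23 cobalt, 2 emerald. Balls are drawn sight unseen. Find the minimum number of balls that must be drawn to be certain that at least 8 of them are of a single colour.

47

The 11 colours are the holes; the balls drawn are the pigeons.
To avoid 8 of any one colour, the worst case takes at most 7 of each colour, or every ball of a colour that has fewer than 7.
That gives 6 + 2 + 1 + 3 + 6 + 5 + 4 + 3 + 7 + 7 + 2 = 46 balls with no colour reaching 8.
The next ball forces some colour to 8, so 46 + 1 = 47.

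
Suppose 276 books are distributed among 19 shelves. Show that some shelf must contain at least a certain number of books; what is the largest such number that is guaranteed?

15

The 19 shelves are the holes and the 276 books are the pigeons.
If every shelf held at most 14 books, the total would be at most 19 × 14 = 266, which is less than 276.
So some shelf holds at least ⌈276/19⌉ = 15 books.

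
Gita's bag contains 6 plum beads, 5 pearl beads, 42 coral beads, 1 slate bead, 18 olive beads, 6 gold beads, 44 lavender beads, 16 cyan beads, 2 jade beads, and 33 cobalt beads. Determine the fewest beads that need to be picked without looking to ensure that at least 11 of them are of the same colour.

71

An adversary could hand out at most 10 beads per colour (5 colours run out sooner): 6 + 5 + 10 + 1 + 10 + 6 + 10 + 10 + 2 + 10 = 70 beads and still no colour has 11.
One more bead lands in a colour already at 10, so 71 draws are enough and 70 are not.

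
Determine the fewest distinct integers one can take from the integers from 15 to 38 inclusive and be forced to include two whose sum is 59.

16

Two chosen integers sum to 59 exactly when both halves of some pair {x, 59−x} with 21 ≤ x ≤ 59−x ≤ 38 are chosen — 9 such pairs.
The remaining 6 elements (those with no distinct partner in range) can never complete a 59-sum, so the worst case takes all of them and one from each pair: 6 + 9 = 15.
By the pigeonhole principle, the 16th integer has to be the second member of some pair, so 15 + 1 = 16.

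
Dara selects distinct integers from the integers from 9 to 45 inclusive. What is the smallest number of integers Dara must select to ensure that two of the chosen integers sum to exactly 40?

27

Two chosen integers sum to 40 exactly when both halves of some pair {x, 40−x} with 9 ≤ x ≤ 40−x ≤ 31 are chosen — 11 such pairs.
The remaining 15 elements (those with no distinct partner in range) can never complete a 40-sum, so the worst case takes all of them and one from each pair: 15 + 11 = 26.
The 27th integer has to be the second member of some pair, so 26 + 1 = 27.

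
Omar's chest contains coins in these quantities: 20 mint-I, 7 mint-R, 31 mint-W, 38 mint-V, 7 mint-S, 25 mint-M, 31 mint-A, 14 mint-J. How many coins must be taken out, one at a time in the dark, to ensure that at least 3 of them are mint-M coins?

151

In the worst case for collecting mint-M coins, every non-mint-M coin comes out first.
There are 20 + 7 + 31 + 38 + 7 + 31 + 14 = 148 non-mint-M coins altogether.
After those, each further coin must be mint-M, so 148 + 3 = 151 draws guarantee 3 mint-M coins.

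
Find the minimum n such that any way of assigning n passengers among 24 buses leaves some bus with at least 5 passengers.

With 96 passengers one could put exactly 4 in each of the 24 buses, and no bus would reach 5.
By the pigeonhole principle, one more passenger must land in a bus that already has 4, giving it 5.
So 24 × 4 + 1 = 97 passengers are required.

97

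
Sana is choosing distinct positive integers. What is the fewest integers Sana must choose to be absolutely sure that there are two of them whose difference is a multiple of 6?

Integers whose pairwise differences are multiples of 6 are exactly those sharing a remainder mod 6. The 6 residue classes mod 6 are the pigeonholes.
With 6 integers one could put 1 in each residue class and have no class reach 2.
The 7th integer pushes some class to 2, so 6·1 + 1 = 7.

7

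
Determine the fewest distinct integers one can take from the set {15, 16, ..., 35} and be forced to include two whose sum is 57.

A set avoiding the sum 57 can contain at most one of each pair {x, 57−x}, plus the 7 elements whose complement lies outside the range.
The integers 15, …, 28 (14 of them) are such a set: any two sum to at least 15+16 = 31 and at most 27+28 = 55 < 57.
Pigeonhole: any 15th integer completes one of the 7 pairs, so 15 choices force a sum of 57.

15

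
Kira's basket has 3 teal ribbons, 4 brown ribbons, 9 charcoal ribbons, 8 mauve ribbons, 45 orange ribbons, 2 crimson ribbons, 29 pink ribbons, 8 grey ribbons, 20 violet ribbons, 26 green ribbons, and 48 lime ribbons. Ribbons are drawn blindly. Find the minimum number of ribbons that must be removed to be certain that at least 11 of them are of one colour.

By pigeonhole, the 11 colours are the holes; the ribbons drawn are the pigeons.
To avoid 11 of any one colour, the worst case takes at most 10 of each colour, or every ribbon of a colour that has fewer than 10.
That gives 3 + 4 + 9 + 8 + 10 + 2 + 10 + 8 + 10 + 10 + 10 = 84 ribbons with no colour reaching 11.
The next ribbon forces some colour to 11, so 84 + 1 = 85.

85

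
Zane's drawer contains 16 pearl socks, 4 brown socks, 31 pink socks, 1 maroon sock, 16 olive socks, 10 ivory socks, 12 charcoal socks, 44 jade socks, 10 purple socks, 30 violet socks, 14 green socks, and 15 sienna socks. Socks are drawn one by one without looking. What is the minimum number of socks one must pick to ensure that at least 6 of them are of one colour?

56

An adversary could hand out at most 5 socks per colour (brown, maroon run out sooner): 5 + 4 + 5 + 1 + 5 + 5 + 5 + 5 + 5 + 5 + 5 + 5 = 55 socks and still no colour has 6.
Pigeonhole: one more sock lands in a colour already at 5, so 56 draws are enough and 55 are not.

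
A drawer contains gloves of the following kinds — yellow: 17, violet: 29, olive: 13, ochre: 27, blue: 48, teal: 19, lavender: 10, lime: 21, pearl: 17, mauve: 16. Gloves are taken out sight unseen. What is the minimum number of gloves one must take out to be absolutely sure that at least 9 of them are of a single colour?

The 10 colours are the holes; the gloves drawn are the pigeons.
To avoid 9 of any one colour, the worst case takes at most 8 of each colour.
That gives 8 + 8 + 8 + 8 + 8 + 8 + 8 + 8 + 8 + 8 = 80 gloves with no colour reaching 9.
The next glove forces some colour to 9, so 80 + 1 = 81.

81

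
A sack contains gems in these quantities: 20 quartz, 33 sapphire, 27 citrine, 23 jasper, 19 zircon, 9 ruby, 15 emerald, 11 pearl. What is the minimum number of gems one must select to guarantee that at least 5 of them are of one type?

Put each drawn gem into a box by type. The largest draw with every box below 5 takes min(count, 4) from each type.
Σ min(cᵢ, 4) = 4 + 4 + 4 + 4 + 4 + 4 + 4 + 4 = 32.
Draw number 32 + 1 = 33 must push one box to 5.

33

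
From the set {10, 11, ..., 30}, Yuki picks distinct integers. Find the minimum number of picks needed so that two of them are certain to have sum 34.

A set avoiding the sum 34 can contain at most one of each pair {x, 34−x}, plus the 7 elements whose complement lies outside the range or equal to its own complement.
The integers 17, …, 30 (14 of them) are such a set: any two sum to at least 17+18 = 35 > 34.
By the pigeonhole principle, any 15th integer completes one of the 7 pairs, so 15 choices force a sum of 34.

15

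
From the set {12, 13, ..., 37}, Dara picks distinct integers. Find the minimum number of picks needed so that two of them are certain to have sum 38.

20

Two chosen integers sum to 38 exactly when both halves of some pair {x, 38−x} with 12 ≤ x ≤ 38−x ≤ 26 are chosen — 7 such pairs.
The remaining 12 elements (those with no distinct partner in range) can never complete a 38-sum, so the worst case takes all of them and one from each pair: 12 + 7 = 19.
The 20th integer has to be the second member of some pair, so 19 + 1 = 20.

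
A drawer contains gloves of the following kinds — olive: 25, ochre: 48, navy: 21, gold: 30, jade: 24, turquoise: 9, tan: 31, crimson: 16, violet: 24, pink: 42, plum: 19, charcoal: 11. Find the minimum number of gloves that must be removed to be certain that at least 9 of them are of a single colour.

97

By pigeonhole, put each drawn glove into a box by colour. The largest draw with every box below 9 takes min(count, 8) from each colour.
Σ min(cᵢ, 8) = 8 + 8 + 8 + 8 + 8 + 8 + 8 + 8 + 8 + 8 + 8 + 8 = 96.
Draw number 96 + 1 = 97 must push one box to 9.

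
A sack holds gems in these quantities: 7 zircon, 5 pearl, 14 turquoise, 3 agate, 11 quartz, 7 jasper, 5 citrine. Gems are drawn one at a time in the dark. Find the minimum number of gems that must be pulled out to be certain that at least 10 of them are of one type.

46

By the pigeonhole principle, the 7 types are the holes; the gems drawn are the pigeons.
To avoid 10 of any one type, the worst case takes at most 9 of each type, or every gem of a type that has fewer than 9.
That gives 7 + 5 + 9 + 3 + 9 + 7 + 5 = 45 gems with no type reaching 10.
The next gem forces some type to 10, so 45 + 1 = 46.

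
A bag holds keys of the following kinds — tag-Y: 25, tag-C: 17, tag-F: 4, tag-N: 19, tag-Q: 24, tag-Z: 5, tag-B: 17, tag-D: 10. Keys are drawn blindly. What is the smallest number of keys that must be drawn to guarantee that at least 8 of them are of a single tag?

An adversary could hand out at most 7 keys per tag (tag-F, tag-Z run out sooner): 7 + 7 + 4 + 7 + 7 + 5 + 7 + 7 = 51 keys and still no tag has 8.
One more key lands in a tag already at 7, so 52 draws are enough and 51 are not.

52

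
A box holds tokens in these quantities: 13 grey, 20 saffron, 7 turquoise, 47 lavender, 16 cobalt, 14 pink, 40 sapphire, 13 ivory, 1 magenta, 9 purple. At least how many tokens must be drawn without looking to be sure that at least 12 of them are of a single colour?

95

Put each drawn token into a box by colour. The largest draw with every box below 12 takes min(count, 11) from each colour; colours with fewer than 11 contribute all they have.
Σ min(cᵢ, 11) = 11 + 11 + 7 + 11 + 11 + 11 + 11 + 11 + 1 + 9 = 94.
Draw number 94 + 1 = 95 must push one box to 12.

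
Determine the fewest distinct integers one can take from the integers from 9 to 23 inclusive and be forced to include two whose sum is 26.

A set avoiding the sum 26 can contain at most one of each pair {x, 26−x}, plus the 7 elements whose complement lies outside the range or equal to its own complement.
The integers 13, …, 23 (11 of them) are such a set: any two sum to at least 13+14 = 27 > 26.
Pigeonhole: any 12th integer completes one of the 4 pairs, so 12 choices force a sum of 26.

12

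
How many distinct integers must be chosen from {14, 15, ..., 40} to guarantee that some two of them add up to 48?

Two chosen integers sum to 48 exactly when both halves of some pair {x, 48−x} with 14 ≤ x ≤ 48−x ≤ 34 are chosen — 10 such pairs.
The remaining 7 elements (those with no distinct partner in range) can never complete a 48-sum, so the worst case takes all of them and one from each pair: 7 + 10 = 17.
By pigeonhole, the 18th integer has to be the second member of some pair, so 17 + 1 = 18.

18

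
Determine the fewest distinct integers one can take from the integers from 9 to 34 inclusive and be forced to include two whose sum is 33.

19

A set avoiding the sum 33 can contain at most one of each pair {x, 33−x}, plus the 10 elements whose complement lies outside the range.
The integers 17, …, 34 (18 of them) are such a set: any two sum to at least 17+18 = 35 > 33.
By pigeonhole, any 19th integer completes one of the 8 pairs, so 19 choices force a sum of 33.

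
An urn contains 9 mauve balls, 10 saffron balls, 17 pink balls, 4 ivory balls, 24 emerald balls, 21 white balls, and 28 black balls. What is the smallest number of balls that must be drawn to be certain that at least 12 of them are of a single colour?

68

Pigeonhole: put each drawn ball into a box by colour. The largest draw with every box below 12 takes min(count, 11) from each colour; colours with fewer than 11 contribute all they have.
Σ min(cᵢ, 11) = 9 + 10 + 11 + 4 + 11 + 11 + 11 = 67.
Draw number 67 + 1 = 68 must push one box to 12.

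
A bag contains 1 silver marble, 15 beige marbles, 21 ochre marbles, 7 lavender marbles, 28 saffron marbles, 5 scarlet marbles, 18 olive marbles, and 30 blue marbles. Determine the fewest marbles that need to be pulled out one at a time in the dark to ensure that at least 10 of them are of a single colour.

59

Put each drawn marble into a box by colour. The largest draw with every box below 10 takes min(count, 9) from each colour; colours with fewer than 9 contribute all they have.
Σ min(cᵢ, 9) = 1 + 9 + 9 + 7 + 9 + 5 + 9 + 9 = 58.
Draw number 58 + 1 = 59 must push one box to 10.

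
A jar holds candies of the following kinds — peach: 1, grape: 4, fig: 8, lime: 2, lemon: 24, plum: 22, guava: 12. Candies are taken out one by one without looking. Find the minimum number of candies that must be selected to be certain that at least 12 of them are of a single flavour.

49

The 7 flavours are the holes; the candies drawn are the pigeons.
To avoid 12 of any one flavour, the worst case takes at most 11 of each flavour, or every candy of a flavour that has fewer than 11.
That gives 1 + 4 + 8 + 2 + 11 + 11 + 11 = 48 candies with no flavour reaching 12.
The next candy forces some flavour to 12, so 48 + 1 = 49.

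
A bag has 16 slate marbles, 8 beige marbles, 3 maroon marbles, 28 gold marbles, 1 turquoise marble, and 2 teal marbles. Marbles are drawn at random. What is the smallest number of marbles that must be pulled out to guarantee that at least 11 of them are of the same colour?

35

Put each drawn marble into a box by colour. The largest draw with every box below 11 takes min(count, 10) from each colour; colours with fewer than 10 contribute all they have.
Σ min(cᵢ, 10) = 10 + 8 + 3 + 10 + 1 + 2 = 34.
Draw number 34 + 1 = 35 must push one box to 11.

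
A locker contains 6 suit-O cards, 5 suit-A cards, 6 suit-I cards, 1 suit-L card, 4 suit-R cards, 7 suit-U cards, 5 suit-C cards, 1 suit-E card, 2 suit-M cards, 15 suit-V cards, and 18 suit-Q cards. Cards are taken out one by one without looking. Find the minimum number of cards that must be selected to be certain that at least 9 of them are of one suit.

By pigeonhole, put each drawn card into a box by suit. The largest draw with every box below 9 takes min(count, 8) from each suit; suits with fewer than 8 contribute all they have.
Σ min(cᵢ, 8) = 6 + 5 + 6 + 1 + 4 + 7 + 5 + 1 + 2 + 8 + 8 = 53.
Draw number 53 + 1 = 54 must push one box to 9.

54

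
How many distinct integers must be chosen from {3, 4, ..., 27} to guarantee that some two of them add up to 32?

A set avoiding the sum 32 can contain at most one of each pair {x, 32−x}, plus the 3 elements whose complement lies outside the range or equal to its own complement.
The integers 3, …, 16 (14 of them) are such a set: any two sum to at least 3+4 = 7 and at most 15+16 = 31 < 32.
Any 15th integer completes one of the 11 pairs, so 15 choices force a sum of 32.

15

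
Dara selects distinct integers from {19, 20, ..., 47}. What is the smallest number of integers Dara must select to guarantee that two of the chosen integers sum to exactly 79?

22

Two chosen integers sum to 79 exactly when both halves of some pair {x, 79−x} with 32 ≤ x ≤ 79−x ≤ 47 are chosen — 8 such pairs.
The remaining 13 elements (those with no distinct partner in range) can never complete a 79-sum, so the worst case takes all of them and one from each pair: 13 + 8 = 21.
The 22nd integer has to be the second member of some pair, so 21 + 1 = 22.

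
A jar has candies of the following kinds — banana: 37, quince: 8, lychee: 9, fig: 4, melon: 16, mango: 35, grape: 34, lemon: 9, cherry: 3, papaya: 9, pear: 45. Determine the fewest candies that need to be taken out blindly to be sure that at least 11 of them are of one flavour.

An adversary could hand out at most 10 candies per flavour (6 flavours run out sooner): 10 + 8 + 9 + 4 + 10 + 10 + 10 + 9 + 3 + 9 + 10 = 92 candies and still no flavour has 11.
One more candy lands in a flavour already at 10, so 93 draws are enough and 92 are not.

93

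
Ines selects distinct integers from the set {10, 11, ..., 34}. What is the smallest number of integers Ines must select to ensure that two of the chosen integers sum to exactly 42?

15

A set avoiding the sum 42 can contain at most one of each pair {x, 42−x}, plus the 3 elements whose complement lies outside the range or equal to its own complement.
The integers 21, …, 34 (14 of them) are such a set: any two sum to at least 21+22 = 43 > 42.
By the pigeonhole principle, any 15th integer completes one of the 11 pairs, so 15 choices force a sum of 42.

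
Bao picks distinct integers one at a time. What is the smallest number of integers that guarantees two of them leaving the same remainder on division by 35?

36

Pigeonhole: the 35 residue classes mod 35 are the pigeonholes.
With 35 integers one could put 1 in each residue class and have no class reach 2.
The 36th integer pushes some class to 2, so 35·1 + 1 = 36.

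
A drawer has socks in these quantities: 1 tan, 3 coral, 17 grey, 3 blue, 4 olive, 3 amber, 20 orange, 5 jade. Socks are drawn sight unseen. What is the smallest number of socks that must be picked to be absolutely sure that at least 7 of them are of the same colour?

32

By pigeonhole, the 8 colours are the holes; the socks drawn are the pigeons.
To avoid 7 of any one colour, the worst case takes at most 6 of each colour, or every sock of a colour that has fewer than 6.
That gives 1 + 3 + 6 + 3 + 4 + 3 + 6 + 5 = 31 socks with no colour reaching 7.
The next sock forces some colour to 7, so 31 + 1 = 32.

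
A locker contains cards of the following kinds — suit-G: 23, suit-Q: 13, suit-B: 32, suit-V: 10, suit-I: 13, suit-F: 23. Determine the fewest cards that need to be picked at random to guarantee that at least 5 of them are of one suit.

25

By the pigeonhole principle, the 6 suits are the holes; the cards drawn are the pigeons.
To avoid 5 of any one suit, the worst case takes at most 4 of each suit.
That gives 4 + 4 + 4 + 4 + 4 + 4 = 24 cards with no suit reaching 5.
The next card forces some suit to 5, so 24 + 1 = 25.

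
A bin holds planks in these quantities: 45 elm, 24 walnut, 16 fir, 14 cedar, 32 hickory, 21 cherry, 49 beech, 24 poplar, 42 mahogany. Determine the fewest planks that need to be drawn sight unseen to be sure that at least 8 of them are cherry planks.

In the worst case for collecting cherry planks, every non-cherry plank comes out first.
There are 45 + 24 + 16 + 14 + 32 + 49 + 24 + 42 = 246 non-cherry planks altogether.
After those, each further plank must be cherry, so 246 + 8 = 254 draws guarantee 8 cherry planks.

254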